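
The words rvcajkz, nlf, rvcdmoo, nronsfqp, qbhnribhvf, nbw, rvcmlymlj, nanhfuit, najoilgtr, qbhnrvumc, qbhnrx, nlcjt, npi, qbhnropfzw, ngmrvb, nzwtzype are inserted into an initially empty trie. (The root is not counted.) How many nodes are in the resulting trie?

Count nodes per top-level branch (shared prefixes stored once):
  'n'-branch (najoilgtr, nanhfuit, nbw, ngmrvb, nlcjt, nlf, npi, nronsfqp, nzwtzype): 43 nodes
  'q'-branch (qbhnribhvf, qbhnropfzw, qbhnrvumc, qbhnrx): 20 nodes
  'r'-branch (rvcajkz, rvcdmoo, rvcmlymlj): 17 nodes
Sum: 80

80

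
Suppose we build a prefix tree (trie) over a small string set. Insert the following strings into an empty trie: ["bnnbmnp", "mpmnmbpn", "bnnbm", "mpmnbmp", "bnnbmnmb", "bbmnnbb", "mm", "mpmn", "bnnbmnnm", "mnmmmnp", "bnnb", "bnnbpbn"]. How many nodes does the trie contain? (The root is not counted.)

Count nodes per top-level branch (shared prefixes stored once):
  'b'-branch (bbmnnbb, bnnb, bnnbm, bnnbmnmb, bnnbmnnm, bnnbmnp, bnnbpbn): 20 nodes
  'm'-branch (mm, mnmmmnp, mpmn, mpmnbmp, mpmnmbpn): 18 nodes
Sum: 38

38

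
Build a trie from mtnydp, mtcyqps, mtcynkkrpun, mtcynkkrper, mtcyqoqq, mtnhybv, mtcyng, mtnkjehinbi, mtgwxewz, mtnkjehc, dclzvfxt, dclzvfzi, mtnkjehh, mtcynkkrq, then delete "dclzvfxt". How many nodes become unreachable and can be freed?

2

Walk "dclzvfxt" from the leaf back toward the root, removing each node that no remaining word uses.
The suffix "xt" (2 nodes) is used only by "dclzvfxt"; the node for "dclzvf" still has the child "z", so pruning stops there.
Nodes removed: 2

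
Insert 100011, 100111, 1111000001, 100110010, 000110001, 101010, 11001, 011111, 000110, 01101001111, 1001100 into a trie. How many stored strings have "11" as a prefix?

2

Traverse to the node for "11", then collect every word in that subtree.
Matches: "11001", "1111000001"
Count: 2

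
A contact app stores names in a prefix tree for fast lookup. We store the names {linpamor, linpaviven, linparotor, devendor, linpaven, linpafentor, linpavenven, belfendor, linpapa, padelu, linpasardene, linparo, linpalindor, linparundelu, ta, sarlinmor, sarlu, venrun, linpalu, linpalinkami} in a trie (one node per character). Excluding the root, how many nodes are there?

96

Insert word by word; a character creates a node only if that edge doesn't already exist:
  "linpamor" → 8 new (l, i, n, p, a, m, o, r)
  "linpaviven" → prefix "linpa" already present; 5 new (v, i, v, e, n)
  "linparotor" → prefix "linpa" already present; 5 new (r, o, t, o, r)
  "devendor" → 8 new (d, e, v, e, n, d, o, r)
  "linpaven" → prefix "linpav" already present; 2 new (e, n)
  "linpafentor" → prefix "linpa" already present; 6 new (f, e, n, t, o, r)
  "linpavenven" → prefix "linpaven" already present; 3 new (v, e, n)
  "belfendor" → 9 new (b, e, l, f, e, n, d, o, r)
  "linpapa" → prefix "linpa" already present; 2 new (p, a)
  "padelu" → 6 new (p, a, d, e, l, u)
  "linpasardene" → prefix "linpa" already present; 7 new (s, a, r, d, e, n, e)
  "linparo" → prefix "linparo" already present; 0 new (none)
  "linpalindor" → prefix "linpa" already present; 6 new (l, i, n, d, o, r)
  "linparundelu" → prefix "linpar" already present; 6 new (u, n, d, e, l, u)
  "ta" → 2 new (t, a)
  "sarlinmor" → 9 new (s, a, r, l, i, n, m, o, r)
  "sarlu" → prefix "sarl" already present; 1 new (u)
  "venrun" → 6 new (v, e, n, r, u, n)
  "linpalu" → prefix "linpal" already present; 1 new (u)
  "linpalinkami" → prefix "linpalin" already present; 4 new (k, a, m, i)
Total nodes = 8 + 5 + 5 + 8 + 2 + 6 + 3 + 9 + 2 + 6 + 7 + 0 + 6 + 6 + 2 + 9 + 1 + 6 + 1 + 4 = 96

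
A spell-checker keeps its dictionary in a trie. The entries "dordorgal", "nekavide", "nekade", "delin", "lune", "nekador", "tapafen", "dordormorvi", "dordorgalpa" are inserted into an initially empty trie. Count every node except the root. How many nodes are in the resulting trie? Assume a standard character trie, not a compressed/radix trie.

Trace insertions, counting only characters that open a new branch:
  "dordorgal" → 9 new (d, o, r, d, o, r, g, a, l)
  "nekavide" → 8 new (n, e, k, a, v, i, d, e)
  "nekade" → prefix "neka" already present; 2 new (d, e)
  "delin" → prefix "d" already present; 4 new (e, l, i, n)
  "lune" → 4 new (l, u, n, e)
  "nekador" → prefix "nekad" already present; 2 new (o, r)
  "tapafen" → 7 new (t, a, p, a, f, e, n)
  "dordormorvi" → prefix "dordor" already present; 5 new (m, o, r, v, i)
  "dordorgalpa" → prefix "dordorgal" already present; 2 new (p, a)
Total nodes = 9 + 8 + 2 + 4 + 4 + 2 + 7 + 5 + 2 = 43

43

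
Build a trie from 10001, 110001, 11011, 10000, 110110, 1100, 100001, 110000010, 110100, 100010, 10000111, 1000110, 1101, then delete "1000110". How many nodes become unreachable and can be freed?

A node on "1000110"'s path can go only if nothing else ends at it or branches off below it.
The suffix "10" (2 nodes) is used only by "1000110"; the node for "10001" still has the child "0", so pruning stops there.
Nodes removed: 2

2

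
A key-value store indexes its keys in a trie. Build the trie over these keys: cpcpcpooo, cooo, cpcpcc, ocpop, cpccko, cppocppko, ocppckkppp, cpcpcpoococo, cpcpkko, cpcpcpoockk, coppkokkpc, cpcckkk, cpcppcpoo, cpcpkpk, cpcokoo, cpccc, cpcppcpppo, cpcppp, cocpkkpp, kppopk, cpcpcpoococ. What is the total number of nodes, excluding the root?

Count nodes per top-level branch (shared prefixes stored once):
  'c'-branch (cocpkkpp, cooo, coppkokkpc, cpccc, cpcckkk, cpccko, cpcokoo, cpcpcc, cpcpcpoockk, cpcpcpoococ, cpcpcpoococo, cpcpcpooo, cpcpkko, cpcpkpk, cpcppcpoo, cpcppcpppo, cpcppp, cppocppko): 64 nodes
  'k'-branch (kppopk): 6 nodes
  'o'-branch (ocpop, ocppckkppp): 12 nodes
Sum: 82

82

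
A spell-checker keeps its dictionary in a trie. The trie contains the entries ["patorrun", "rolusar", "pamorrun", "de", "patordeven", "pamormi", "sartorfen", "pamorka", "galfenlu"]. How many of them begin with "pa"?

Filter for entries beginning with "pa":
Words under "pa": pamorka, pamormi, pamorrun, patordeven, patorrun
Count: 5

5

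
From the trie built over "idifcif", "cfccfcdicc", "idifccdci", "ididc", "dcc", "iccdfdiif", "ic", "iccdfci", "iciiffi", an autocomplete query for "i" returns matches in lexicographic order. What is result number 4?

iciiffi

DFS of the "i" subtree visits, in order: "ic", "iccdfci", "iccdfdiif", "iciiffi", "ididc", "idifccdci", "idifcif"
Position 4: iciiffi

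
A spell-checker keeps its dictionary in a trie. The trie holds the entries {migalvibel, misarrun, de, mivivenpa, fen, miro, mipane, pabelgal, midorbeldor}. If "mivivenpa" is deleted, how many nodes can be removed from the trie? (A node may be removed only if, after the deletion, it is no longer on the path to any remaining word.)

7

A node on "mivivenpa"'s path can go only if nothing else ends at it or branches off below it.
The suffix "vivenpa" (7 nodes) is used only by "mivivenpa"; the node for "mi" still has the child "g", so pruning stops there.
Nodes removed: 7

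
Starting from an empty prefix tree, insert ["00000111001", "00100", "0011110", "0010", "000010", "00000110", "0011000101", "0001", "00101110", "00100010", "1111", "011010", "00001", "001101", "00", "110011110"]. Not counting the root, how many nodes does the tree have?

Insert word by word; a character creates a node only if that edge doesn't already exist:
  "00000111001" → 11 new (0, 0, 0, 0, 0, 1, 1, 1, 0, 0, 1)
  "00100" → prefix "00" already present; 3 new (1, 0, 0)
  "0011110" → prefix "001" already present; 4 new (1, 1, 1, 0)
  "0010" → prefix "0010" already present; 0 new (none)
  "000010" → prefix "0000" already present; 2 new (1, 0)
  "00000110" → prefix "0000011" already present; 1 new (0)
  "0011000101" → prefix "0011" already present; 6 new (0, 0, 0, 1, 0, 1)
  "0001" → prefix "000" already present; 1 new (1)
  "00101110" → prefix "0010" already present; 4 new (1, 1, 1, 0)
  "00100010" → prefix "00100" already present; 3 new (0, 1, 0)
  "1111" → 4 new (1, 1, 1, 1)
  "011010" → prefix "0" already present; 5 new (1, 1, 0, 1, 0)
  "00001" → prefix "00001" already present; 0 new (none)
  "001101" → prefix "00110" already present; 1 new (1)
  "00" → prefix "00" already present; 0 new (none)
  "110011110" → prefix "11" already present; 7 new (0, 0, 1, 1, 1, 1, 0)
Total nodes = 11 + 3 + 4 + 0 + 2 + 1 + 6 + 1 + 4 + 3 + 4 + 5 + 0 + 1 + 0 + 7 = 52

52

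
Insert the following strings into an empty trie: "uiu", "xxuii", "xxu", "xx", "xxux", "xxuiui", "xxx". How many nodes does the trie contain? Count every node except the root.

Count nodes per top-level branch (shared prefixes stored once):
  'u'-branch (uiu): 3 nodes
  'x'-branch (xx, xxu, xxuii, xxuiui, xxux, xxx): 9 nodes
Sum: 12

12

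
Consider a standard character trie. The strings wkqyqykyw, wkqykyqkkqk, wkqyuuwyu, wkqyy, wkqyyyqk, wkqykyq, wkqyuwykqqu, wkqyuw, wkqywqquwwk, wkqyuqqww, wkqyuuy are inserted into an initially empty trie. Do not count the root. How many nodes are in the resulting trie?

Insert word by word; a character creates a node only if that edge doesn't already exist:
  "wkqyqykyw" → 9 new (w, k, q, y, q, y, k, y, w)
  "wkqykyqkkqk" → prefix "wkqy" already present; 7 new (k, y, q, k, k, q, k)
  "wkqyuuwyu" → prefix "wkqy" already present; 5 new (u, u, w, y, u)
  "wkqyy" → prefix "wkqy" already present; 1 new (y)
  "wkqyyyqk" → prefix "wkqyy" already present; 3 new (y, q, k)
  "wkqykyq" → prefix "wkqykyq" already present; 0 new (none)
  "wkqyuwykqqu" → prefix "wkqyu" already present; 6 new (w, y, k, q, q, u)
  "wkqyuw" → prefix "wkqyuw" already present; 0 new (none)
  "wkqywqquwwk" → prefix "wkqy" already present; 7 new (w, q, q, u, w, w, k)
  "wkqyuqqww" → prefix "wkqyu" already present; 4 new (q, q, w, w)
  "wkqyuuy" → prefix "wkqyuu" already present; 1 new (y)
Total nodes = 9 + 7 + 5 + 1 + 3 + 0 + 6 + 0 + 7 + 4 + 1 = 43

43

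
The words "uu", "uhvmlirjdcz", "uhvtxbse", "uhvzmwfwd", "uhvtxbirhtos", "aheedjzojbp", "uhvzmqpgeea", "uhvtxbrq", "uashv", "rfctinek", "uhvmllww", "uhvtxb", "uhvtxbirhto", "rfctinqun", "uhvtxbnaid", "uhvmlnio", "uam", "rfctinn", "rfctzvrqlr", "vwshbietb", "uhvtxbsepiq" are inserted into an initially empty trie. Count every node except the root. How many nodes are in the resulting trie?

For each word, the new-node count is its length minus the longest prefix already in the trie:
  "uu" → 2 new (u, u)
  "uhvmlirjdcz" → prefix "u" already present; 10 new (h, v, m, l, i, r, j, d, c, z)
  "uhvtxbse" → prefix "uhv" already present; 5 new (t, x, b, s, e)
  "uhvzmwfwd" → prefix "uhv" already present; 6 new (z, m, w, f, w, d)
  "uhvtxbirhtos" → prefix "uhvtxb" already present; 6 new (i, r, h, t, o, s)
  "aheedjzojbp" → 11 new (a, h, e, e, d, j, z, o, j, b, p)
  "uhvzmqpgeea" → prefix "uhvzm" already present; 6 new (q, p, g, e, e, a)
  "uhvtxbrq" → prefix "uhvtxb" already present; 2 new (r, q)
  "uashv" → prefix "u" already present; 4 new (a, s, h, v)
  "rfctinek" → 8 new (r, f, c, t, i, n, e, k)
  "uhvmllww" → prefix "uhvml" already present; 3 new (l, w, w)
  "uhvtxb" → prefix "uhvtxb" already present; 0 new (none)
  "uhvtxbirhto" → prefix "uhvtxbirhto" already present; 0 new (none)
  "rfctinqun" → prefix "rfctin" already present; 3 new (q, u, n)
  "uhvtxbnaid" → prefix "uhvtxb" already present; 4 new (n, a, i, d)
  "uhvmlnio" → prefix "uhvml" already present; 3 new (n, i, o)
  "uam" → prefix "ua" already present; 1 new (m)
  "rfctinn" → prefix "rfctin" already present; 1 new (n)
  "rfctzvrqlr" → prefix "rfct" already present; 6 new (z, v, r, q, l, r)
  "vwshbietb" → 9 new (v, w, s, h, b, i, e, t, b)
  "uhvtxbsepiq" → prefix "uhvtxbse" already present; 3 new (p, i, q)
Total nodes = 2 + 10 + 5 + 6 + 6 + 11 + 6 + 2 + 4 + 8 + 3 + 0 + 0 + 3 + 4 + 3 + 1 + 1 + 6 + 9 + 3 = 93

93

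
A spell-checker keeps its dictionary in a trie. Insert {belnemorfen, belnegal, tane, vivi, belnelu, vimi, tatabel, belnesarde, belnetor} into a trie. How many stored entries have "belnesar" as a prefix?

1

Traverse to the node for "belnesar", then collect every word in that subtree.
Words under "belnesar": belnesarde
Count: 1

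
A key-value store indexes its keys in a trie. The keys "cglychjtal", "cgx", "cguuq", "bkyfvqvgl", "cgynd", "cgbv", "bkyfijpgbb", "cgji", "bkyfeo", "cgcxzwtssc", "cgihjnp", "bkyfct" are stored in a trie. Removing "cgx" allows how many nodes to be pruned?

1

Walk "cgx" from the leaf back toward the root, removing each node that no remaining word uses.
The suffix "x" (1 node) is used only by "cgx"; the node for "cg" still has the child "l", so pruning stops there.
Nodes removed: 1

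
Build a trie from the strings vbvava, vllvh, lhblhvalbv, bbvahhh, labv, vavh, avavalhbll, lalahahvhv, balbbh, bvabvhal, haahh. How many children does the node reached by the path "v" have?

3

Follow the path "v" to its node, then look at its outgoing edges.
Characters that immediately follow "v" among the stored strings: {a, b, l}.
That node has 3 child edges.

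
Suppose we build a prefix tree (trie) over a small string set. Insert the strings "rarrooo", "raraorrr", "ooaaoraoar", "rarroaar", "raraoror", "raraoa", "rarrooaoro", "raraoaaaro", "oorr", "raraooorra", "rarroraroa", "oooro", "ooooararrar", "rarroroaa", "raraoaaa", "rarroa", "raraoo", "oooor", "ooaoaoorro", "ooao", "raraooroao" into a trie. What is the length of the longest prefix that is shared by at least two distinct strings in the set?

8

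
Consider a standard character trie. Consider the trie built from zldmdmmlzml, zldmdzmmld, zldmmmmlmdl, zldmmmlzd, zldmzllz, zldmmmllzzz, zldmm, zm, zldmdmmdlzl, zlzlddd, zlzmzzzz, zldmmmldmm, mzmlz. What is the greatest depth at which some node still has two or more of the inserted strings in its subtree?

7

Equivalently: take the maximum, over all pairs, of their longest common prefix length.
"zldmdmmdlzl" and "zldmdmmlzml" agree on "zldmdmm" (7 characters) before diverging; nothing deeper is shared.
Longest shared-prefix length: 7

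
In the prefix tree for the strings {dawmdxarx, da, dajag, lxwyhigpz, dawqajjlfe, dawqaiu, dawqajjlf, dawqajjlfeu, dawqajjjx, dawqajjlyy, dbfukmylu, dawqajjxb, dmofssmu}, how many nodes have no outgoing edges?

10

Leaves are exactly the stored words that no other stored word extends.
Those words: "dajag", "dawmdxarx", "dawqaiu", "dawqajjjx", "dawqajjlfeu", "dawqajjlyy", "dawqajjxb", "dbfukmylu", "dmofssmu", "lxwyhigpz"
Leaf count: 10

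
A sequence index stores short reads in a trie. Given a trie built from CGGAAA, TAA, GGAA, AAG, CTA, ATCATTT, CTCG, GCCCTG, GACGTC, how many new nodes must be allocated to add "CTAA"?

1

The longest prefix of "CTAA" already in the trie is "CTA" (length 3).
So 4 − 3 = 1 new nodes.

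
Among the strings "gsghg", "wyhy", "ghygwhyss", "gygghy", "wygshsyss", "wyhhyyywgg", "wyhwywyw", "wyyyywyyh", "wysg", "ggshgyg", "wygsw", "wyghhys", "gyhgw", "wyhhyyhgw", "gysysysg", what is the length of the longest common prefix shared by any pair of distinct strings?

6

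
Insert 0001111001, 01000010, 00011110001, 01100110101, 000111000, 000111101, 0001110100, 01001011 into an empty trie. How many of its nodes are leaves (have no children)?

8

Leaves are exactly the stored words that no other stored word extends.
Those words: "000111000", "0001110100", "00011110001", "0001111001", "000111101", "01000010", "01001011", "01100110101"
Leaf count: 8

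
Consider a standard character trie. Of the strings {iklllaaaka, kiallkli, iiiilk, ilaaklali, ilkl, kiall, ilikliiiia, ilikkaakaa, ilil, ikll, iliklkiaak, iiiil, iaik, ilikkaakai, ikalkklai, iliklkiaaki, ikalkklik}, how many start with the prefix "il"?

8

Traverse to the node for "il", then collect every word in that subtree.
Matches: "ilaaklali", "ilikkaakaa", "ilikkaakai", "ilikliiiia", "iliklkiaak", "iliklkiaaki", "ilil", "ilkl"
Count: 8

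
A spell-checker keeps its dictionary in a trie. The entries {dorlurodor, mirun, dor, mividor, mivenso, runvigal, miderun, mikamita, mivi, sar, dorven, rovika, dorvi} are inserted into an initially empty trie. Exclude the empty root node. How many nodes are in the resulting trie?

55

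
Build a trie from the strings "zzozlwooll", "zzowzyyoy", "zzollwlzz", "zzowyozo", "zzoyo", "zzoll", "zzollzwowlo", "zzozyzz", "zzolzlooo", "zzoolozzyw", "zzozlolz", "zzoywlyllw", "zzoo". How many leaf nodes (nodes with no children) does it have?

11

A leaf is a node with no children — equivalently, the end of a word that is not a proper prefix of any other stored word.
Those words: "zzollwlzz", "zzollzwowlo", "zzolzlooo", "zzoolozzyw", "zzowyozo", "zzowzyyoy", "zzoyo", "zzoywlyllw", "zzozlolz", "zzozlwooll", "zzozyzz"
Leaf count: 11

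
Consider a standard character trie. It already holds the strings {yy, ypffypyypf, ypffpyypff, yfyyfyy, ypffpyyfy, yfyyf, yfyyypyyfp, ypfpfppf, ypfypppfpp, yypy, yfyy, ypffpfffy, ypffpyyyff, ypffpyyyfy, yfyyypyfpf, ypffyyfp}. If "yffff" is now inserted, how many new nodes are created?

"yf" is already a path in the trie; the remaining "fff" must be added.
New nodes needed: |"yffff"| − 2 = 5 − 2 = 3.

3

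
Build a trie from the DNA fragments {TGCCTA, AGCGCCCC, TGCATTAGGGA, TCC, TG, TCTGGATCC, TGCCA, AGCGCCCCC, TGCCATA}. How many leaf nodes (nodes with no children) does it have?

Leaves are exactly the stored words that no other stored word extends.
Those words: "AGCGCCCCC", "TCC", "TCTGGATCC", "TGCATTAGGGA", "TGCCATA", "TGCCTA"
Leaf count: 6

6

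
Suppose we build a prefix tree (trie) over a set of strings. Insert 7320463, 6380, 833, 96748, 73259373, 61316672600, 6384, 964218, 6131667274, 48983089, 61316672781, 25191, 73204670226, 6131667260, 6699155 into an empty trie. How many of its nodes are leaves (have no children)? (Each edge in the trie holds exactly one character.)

14

Leaves are exactly the stored words that no other stored word extends.
Those words: "25191", "48983089", "61316672600", "6131667274", "61316672781", "6380", "6384", "6699155", "7320463", "73204670226", "73259373", "833", "964218", "96748"
Leaf count: 14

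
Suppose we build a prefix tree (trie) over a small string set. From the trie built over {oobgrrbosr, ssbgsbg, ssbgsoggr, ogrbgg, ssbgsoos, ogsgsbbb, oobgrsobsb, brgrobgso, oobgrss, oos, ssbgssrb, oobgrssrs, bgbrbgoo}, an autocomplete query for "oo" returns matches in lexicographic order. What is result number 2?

DFS of the "oo" subtree visits, in order: "oobgrrbosr", "oobgrsobsb", "oobgrss", "oobgrssrs", "oos"
Position 2: oobgrsobsb

oobgrsobsb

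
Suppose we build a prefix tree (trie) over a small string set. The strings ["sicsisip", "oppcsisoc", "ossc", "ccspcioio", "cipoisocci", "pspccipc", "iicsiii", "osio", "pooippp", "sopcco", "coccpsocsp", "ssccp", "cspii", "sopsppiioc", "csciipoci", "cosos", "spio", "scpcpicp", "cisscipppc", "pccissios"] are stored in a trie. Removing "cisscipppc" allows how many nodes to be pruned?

A node on "cisscipppc"'s path can go only if nothing else ends at it or branches off below it.
The suffix "sscipppc" (8 nodes) is used only by "cisscipppc"; the node for "ci" still has the child "p", so pruning stops there.
Nodes removed: 8

8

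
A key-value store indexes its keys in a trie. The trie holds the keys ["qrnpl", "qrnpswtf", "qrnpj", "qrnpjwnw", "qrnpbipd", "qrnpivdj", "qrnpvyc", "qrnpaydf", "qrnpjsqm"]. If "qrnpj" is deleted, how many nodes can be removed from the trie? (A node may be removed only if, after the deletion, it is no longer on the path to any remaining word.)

After clearing the end-marker at "qrnpj", prune upward until reaching a node still needed by another word.
Every node on "qrnpj" is still needed (e.g. by "qrnpjwnw"), so nothing is freed.
Nodes removed: 0

0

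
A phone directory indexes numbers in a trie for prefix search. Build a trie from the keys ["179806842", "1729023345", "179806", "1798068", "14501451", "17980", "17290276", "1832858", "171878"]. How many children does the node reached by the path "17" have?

3

Follow the path "17" to its node, then look at its outgoing edges.
Characters that immediately follow "17" among the stored strings: {1, 2, 9}.
That node has 3 child edges.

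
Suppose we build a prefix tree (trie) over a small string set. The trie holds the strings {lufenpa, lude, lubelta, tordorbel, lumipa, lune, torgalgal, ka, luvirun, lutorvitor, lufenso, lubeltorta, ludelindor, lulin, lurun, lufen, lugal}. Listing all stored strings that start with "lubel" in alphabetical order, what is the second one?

DFS of the "lubel" subtree visits, in order: "lubelta", "lubeltorta"
Position 2: lubeltorta

lubeltorta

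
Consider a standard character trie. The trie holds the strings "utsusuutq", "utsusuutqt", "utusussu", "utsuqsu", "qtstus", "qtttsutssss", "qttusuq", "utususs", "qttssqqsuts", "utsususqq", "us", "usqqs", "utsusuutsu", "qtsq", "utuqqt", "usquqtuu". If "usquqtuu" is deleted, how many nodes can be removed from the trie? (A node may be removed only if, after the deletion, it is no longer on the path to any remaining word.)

5

After clearing the end-marker at "usquqtuu", prune upward until reaching a node still needed by another word.
The suffix "uqtuu" (5 nodes) is used only by "usquqtuu"; the node for "usq" still has the child "q", so pruning stops there.
Nodes removed: 5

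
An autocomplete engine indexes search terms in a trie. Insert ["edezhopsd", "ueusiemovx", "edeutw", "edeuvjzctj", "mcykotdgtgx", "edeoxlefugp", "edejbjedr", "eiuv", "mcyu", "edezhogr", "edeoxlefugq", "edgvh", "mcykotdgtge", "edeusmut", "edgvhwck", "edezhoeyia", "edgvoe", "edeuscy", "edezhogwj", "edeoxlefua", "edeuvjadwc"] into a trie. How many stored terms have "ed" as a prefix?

Walk to "ed"; the words in its subtree are exactly those with that prefix.
Matches: "edejbjedr", "edeoxlefua", "edeoxlefugp", "edeoxlefugq", "edeuscy", "edeusmut", "edeutw", "edeuvjadwc", "edeuvjzctj", "edezhoeyia", "edezhogr", "edezhogwj", "edezhopsd", "edgvh", "edgvhwck", "edgvoe"
Count: 16

16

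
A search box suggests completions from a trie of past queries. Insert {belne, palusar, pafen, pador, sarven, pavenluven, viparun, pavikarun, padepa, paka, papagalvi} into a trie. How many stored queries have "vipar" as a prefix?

Filter for entries beginning with "vipar":
Words under "vipar": viparun
Count: 1

1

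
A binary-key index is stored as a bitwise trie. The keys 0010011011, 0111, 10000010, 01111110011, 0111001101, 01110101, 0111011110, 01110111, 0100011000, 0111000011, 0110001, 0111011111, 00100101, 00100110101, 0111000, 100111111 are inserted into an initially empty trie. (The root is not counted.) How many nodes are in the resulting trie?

68

Count nodes per top-level branch (shared prefixes stored once):
  '0'-branch (00100101, 00100110101, 0010011011, 0100011000, 0110001, 0111, 0111000, 0111000011, 0111001101, 01110101, 01110111, 0111011110, 0111011111, 01111110011): 54 nodes
  '1'-branch (10000010, 100111111): 14 nodes
Sum: 68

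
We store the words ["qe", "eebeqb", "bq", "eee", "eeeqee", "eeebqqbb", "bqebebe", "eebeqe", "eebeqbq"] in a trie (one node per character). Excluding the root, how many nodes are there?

26

Insert word by word; a character creates a node only if that edge doesn't already exist:
  "qe" → 2 new (q, e)
  "eebeqb" → 6 new (e, e, b, e, q, b)
  "bq" → 2 new (b, q)
  "eee" → prefix "ee" already present; 1 new (e)
  "eeeqee" → prefix "eee" already present; 3 new (q, e, e)
  "eeebqqbb" → prefix "eee" already present; 5 new (b, q, q, b, b)
  "bqebebe" → prefix "bq" already present; 5 new (e, b, e, b, e)
  "eebeqe" → prefix "eebeq" already present; 1 new (e)
  "eebeqbq" → prefix "eebeqb" already present; 1 new (q)
Total nodes = 2 + 6 + 2 + 1 + 3 + 5 + 5 + 1 + 1 = 26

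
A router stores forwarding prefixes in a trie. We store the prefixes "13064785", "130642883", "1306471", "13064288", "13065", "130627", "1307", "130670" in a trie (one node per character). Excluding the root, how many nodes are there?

Count nodes per top-level branch (shared prefixes stored once):
  '1'-branch (130627, 13064288, 130642883, 1306471, 13064785, 13065, 130670, 1307): 19 nodes
Sum: 19

19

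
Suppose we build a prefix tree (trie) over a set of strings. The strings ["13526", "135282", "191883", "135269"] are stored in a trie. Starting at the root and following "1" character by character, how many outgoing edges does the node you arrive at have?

2

Walk "1" from the root, arriving at one node.
Characters that immediately follow "1" among the stored strings: {3, 9}.
That node has 2 child edges.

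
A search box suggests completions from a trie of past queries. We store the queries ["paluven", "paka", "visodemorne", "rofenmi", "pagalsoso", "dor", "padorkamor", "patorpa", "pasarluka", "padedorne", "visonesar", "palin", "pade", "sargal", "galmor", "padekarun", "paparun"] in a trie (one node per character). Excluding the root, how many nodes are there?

Trace insertions, counting only characters that open a new branch:
  "paluven" → 7 new (p, a, l, u, v, e, n)
  "paka" → prefix "pa" already present; 2 new (k, a)
  "visodemorne" → 11 new (v, i, s, o, d, e, m, o, r, n, e)
  "rofenmi" → 7 new (r, o, f, e, n, m, i)
  "pagalsoso" → prefix "pa" already present; 7 new (g, a, l, s, o, s, o)
  "dor" → 3 new (d, o, r)
  "padorkamor" → prefix "pa" already present; 8 new (d, o, r, k, a, m, o, r)
  "patorpa" → prefix "pa" already present; 5 new (t, o, r, p, a)
  "pasarluka" → prefix "pa" already present; 7 new (s, a, r, l, u, k, a)
  "padedorne" → prefix "pad" already present; 6 new (e, d, o, r, n, e)
  "visonesar" → prefix "viso" already present; 5 new (n, e, s, a, r)
  "palin" → prefix "pal" already present; 2 new (i, n)
  "pade" → prefix "pade" already present; 0 new (none)
  "sargal" → 6 new (s, a, r, g, a, l)
  "galmor" → 6 new (g, a, l, m, o, r)
  "padekarun" → prefix "pade" already present; 5 new (k, a, r, u, n)
  "paparun" → prefix "pa" already present; 5 new (p, a, r, u, n)
Total nodes = 7 + 2 + 11 + 7 + 7 + 3 + 8 + 5 + 7 + 6 + 5 + 2 + 0 + 6 + 6 + 5 + 5 = 92

92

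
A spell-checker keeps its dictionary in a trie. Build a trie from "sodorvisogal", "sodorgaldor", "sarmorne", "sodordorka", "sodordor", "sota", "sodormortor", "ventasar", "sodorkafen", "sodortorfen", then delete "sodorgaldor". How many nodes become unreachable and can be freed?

6

A node on "sodorgaldor"'s path can go only if nothing else ends at it or branches off below it.
The suffix "galdor" (6 nodes) is used only by "sodorgaldor"; the node for "sodor" still has the child "v", so pruning stops there.
Nodes removed: 6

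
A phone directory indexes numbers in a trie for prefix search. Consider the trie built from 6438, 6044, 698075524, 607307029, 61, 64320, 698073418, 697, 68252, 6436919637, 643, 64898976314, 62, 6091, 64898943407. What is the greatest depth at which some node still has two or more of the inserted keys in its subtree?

Equivalently: take the maximum, over all pairs, of their longest common prefix length.
"64898943407" and "64898976314" agree on "648989" (6 characters) before diverging; nothing deeper is shared.
Longest shared-prefix length: 6

6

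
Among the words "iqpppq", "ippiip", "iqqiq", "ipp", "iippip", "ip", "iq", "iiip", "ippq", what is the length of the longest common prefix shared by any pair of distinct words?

Look for the deepest trie node that still has at least two words in its subtree.
e.g. "ipp" and "ippiip" share the prefix "ipp" of length 3; no pair shares a longer one.
Longest shared-prefix length: 3

3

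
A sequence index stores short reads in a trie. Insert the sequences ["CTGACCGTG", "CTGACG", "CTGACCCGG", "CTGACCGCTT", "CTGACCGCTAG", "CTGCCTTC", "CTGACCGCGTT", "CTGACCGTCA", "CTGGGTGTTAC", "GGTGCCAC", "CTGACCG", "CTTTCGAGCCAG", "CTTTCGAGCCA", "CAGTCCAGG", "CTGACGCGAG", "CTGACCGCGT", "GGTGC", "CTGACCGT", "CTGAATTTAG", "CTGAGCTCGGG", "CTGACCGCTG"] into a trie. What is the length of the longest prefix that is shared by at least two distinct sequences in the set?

The deepest shared node is where two words last agree before diverging.
"CTTTCGAGCCA" and "CTTTCGAGCCAG" agree on "CTTTCGAGCCA" (11 characters) before diverging; nothing deeper is shared.
Longest shared-prefix length: 11

11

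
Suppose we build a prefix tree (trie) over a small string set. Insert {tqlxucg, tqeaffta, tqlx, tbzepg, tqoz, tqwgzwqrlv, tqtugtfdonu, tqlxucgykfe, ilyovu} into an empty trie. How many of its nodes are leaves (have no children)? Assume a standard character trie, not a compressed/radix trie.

Leaves are exactly the stored words that no other stored word extends.
Those words: "ilyovu", "tbzepg", "tqeaffta", "tqlxucgykfe", "tqoz", "tqtugtfdonu", "tqwgzwqrlv"
Leaf count: 7

7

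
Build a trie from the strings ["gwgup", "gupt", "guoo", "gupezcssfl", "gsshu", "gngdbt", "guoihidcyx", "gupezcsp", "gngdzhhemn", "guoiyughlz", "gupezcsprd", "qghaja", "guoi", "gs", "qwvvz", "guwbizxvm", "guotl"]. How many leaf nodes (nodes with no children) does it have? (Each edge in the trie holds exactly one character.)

Leaves are exactly the stored words that no other stored word extends.
Those words: "gngdbt", "gngdzhhemn", "gsshu", "guoihidcyx", "guoiyughlz", "guoo", "guotl", "gupezcsprd", "gupezcssfl", "gupt", "guwbizxvm", "gwgup", "qghaja", "qwvvz"
Leaf count: 14

14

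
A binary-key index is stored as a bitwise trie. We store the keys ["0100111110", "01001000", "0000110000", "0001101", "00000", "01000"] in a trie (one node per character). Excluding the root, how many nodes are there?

Insert word by word; a character creates a node only if that edge doesn't already exist:
  "0100111110" → 10 new (0, 1, 0, 0, 1, 1, 1, 1, 1, 0)
  "01001000" → prefix "01001" already present; 3 new (0, 0, 0)
  "0000110000" → prefix "0" already present; 9 new (0, 0, 0, 1, 1, 0, 0, 0, 0)
  "0001101" → prefix "000" already present; 4 new (1, 1, 0, 1)
  "00000" → prefix "0000" already present; 1 new (0)
  "01000" → prefix "0100" already present; 1 new (0)
Total nodes = 10 + 3 + 9 + 4 + 1 + 1 = 28

28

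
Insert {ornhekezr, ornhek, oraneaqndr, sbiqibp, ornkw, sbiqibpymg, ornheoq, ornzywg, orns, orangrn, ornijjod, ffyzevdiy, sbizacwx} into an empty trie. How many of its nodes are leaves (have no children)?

11

Leaves are exactly the stored words that no other stored word extends.
Those words: "ffyzevdiy", "oraneaqndr", "orangrn", "ornhekezr", "ornheoq", "ornijjod", "ornkw", "orns", "ornzywg", "sbiqibpymg", "sbizacwx"
Leaf count: 11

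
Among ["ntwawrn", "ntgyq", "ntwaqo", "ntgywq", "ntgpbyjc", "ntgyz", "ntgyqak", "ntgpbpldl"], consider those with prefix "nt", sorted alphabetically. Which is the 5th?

Words with prefix "nt", in lexicographic order: "ntgpbpldl", "ntgpbyjc", "ntgyq", "ntgyqak", "ntgywq", "ntgyz", "ntwaqo", "ntwawrn"
The 5th is ntgywq.

ntgywq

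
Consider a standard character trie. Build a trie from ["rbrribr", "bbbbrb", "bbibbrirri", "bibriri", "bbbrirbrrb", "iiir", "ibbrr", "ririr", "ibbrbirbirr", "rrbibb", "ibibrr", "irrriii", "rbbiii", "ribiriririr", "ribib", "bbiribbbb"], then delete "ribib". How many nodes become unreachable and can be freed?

1

After clearing the end-marker at "ribib", prune upward until reaching a node still needed by another word.
The suffix "b" (1 node) is used only by "ribib"; the node for "ribi" still has the child "r", so pruning stops there.
Nodes removed: 1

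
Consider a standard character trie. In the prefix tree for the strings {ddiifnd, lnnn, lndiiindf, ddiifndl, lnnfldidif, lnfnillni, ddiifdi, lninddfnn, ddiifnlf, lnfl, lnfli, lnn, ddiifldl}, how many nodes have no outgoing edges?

10

Leaves are exactly the stored words that no other stored word extends.
Those words: "ddiifdi", "ddiifldl", "ddiifndl", "ddiifnlf", "lndiiindf", "lnfli", "lnfnillni", "lninddfnn", "lnnfldidif", "lnnn"
Leaf count: 10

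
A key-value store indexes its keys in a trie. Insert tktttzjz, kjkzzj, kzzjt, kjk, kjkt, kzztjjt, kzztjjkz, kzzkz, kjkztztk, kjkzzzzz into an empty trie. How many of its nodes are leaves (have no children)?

9

A leaf is a node with no children — equivalently, the end of a word that is not a proper prefix of any other stored word.
Those words: "kjkt", "kjkztztk", "kjkzzj", "kjkzzzzz", "kzzjt", "kzzkz", "kzztjjkz", "kzztjjt", "tktttzjz"
Leaf count: 9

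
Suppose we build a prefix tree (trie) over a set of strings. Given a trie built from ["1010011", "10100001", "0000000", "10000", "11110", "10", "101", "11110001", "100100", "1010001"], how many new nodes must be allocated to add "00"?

0

Every character of "00" already lies on an existing path (it is a prefix of some stored word).
No new nodes are needed: 0.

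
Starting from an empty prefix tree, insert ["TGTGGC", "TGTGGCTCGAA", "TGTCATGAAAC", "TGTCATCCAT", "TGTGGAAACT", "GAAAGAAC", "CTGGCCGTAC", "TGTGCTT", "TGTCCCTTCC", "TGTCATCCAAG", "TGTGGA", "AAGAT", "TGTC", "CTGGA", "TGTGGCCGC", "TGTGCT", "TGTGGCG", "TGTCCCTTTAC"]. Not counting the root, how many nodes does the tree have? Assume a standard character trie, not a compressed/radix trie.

70

Insert word by word; a character creates a node only if that edge doesn't already exist:
  "TGTGGC" → 6 new (T, G, T, G, G, C)
  "TGTGGCTCGAA" → prefix "TGTGGC" already present; 5 new (T, C, G, A, A)
  "TGTCATGAAAC" → prefix "TGT" already present; 8 new (C, A, T, G, A, A, A, C)
  "TGTCATCCAT" → prefix "TGTCAT" already present; 4 new (C, C, A, T)
  "TGTGGAAACT" → prefix "TGTGG" already present; 5 new (A, A, A, C, T)
  "GAAAGAAC" → 8 new (G, A, A, A, G, A, A, C)
  "CTGGCCGTAC" → 10 new (C, T, G, G, C, C, G, T, A, C)
  "TGTGCTT" → prefix "TGTG" already present; 3 new (C, T, T)
  "TGTCCCTTCC" → prefix "TGTC" already present; 6 new (C, C, T, T, C, C)
  "TGTCATCCAAG" → prefix "TGTCATCCA" already present; 2 new (A, G)
  "TGTGGA" → prefix "TGTGGA" already present; 0 new (none)
  "AAGAT" → 5 new (A, A, G, A, T)
  "TGTC" → prefix "TGTC" already present; 0 new (none)
  "CTGGA" → prefix "CTGG" already present; 1 new (A)
  "TGTGGCCGC" → prefix "TGTGGC" already present; 3 new (C, G, C)
  "TGTGCT" → prefix "TGTGCT" already present; 0 new (none)
  "TGTGGCG" → prefix "TGTGGC" already present; 1 new (G)
  "TGTCCCTTTAC" → prefix "TGTCCCTT" already present; 3 new (T, A, C)
Total nodes = 6 + 5 + 8 + 4 + 5 + 8 + 10 + 3 + 6 + 2 + 0 + 5 + 0 + 1 + 3 + 0 + 1 + 3 = 70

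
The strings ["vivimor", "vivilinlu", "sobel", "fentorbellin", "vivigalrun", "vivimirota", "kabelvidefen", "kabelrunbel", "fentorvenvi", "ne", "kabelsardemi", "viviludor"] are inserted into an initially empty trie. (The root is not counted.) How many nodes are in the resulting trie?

Count nodes per top-level branch (shared prefixes stored once):
  'f'-branch (fentorbellin, fentorvenvi): 17 nodes
  'k'-branch (kabelrunbel, kabelsardemi, kabelvidefen): 25 nodes
  'n'-branch (ne): 2 nodes
  's'-branch (sobel): 5 nodes
  'v'-branch (vivigalrun, vivilinlu, viviludor, vivimirota, vivimor): 27 nodes
Sum: 76

76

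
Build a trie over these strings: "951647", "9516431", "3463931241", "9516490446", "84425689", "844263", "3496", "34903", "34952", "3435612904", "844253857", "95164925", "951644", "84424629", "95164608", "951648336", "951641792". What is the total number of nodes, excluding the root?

69

Count nodes per top-level branch (shared prefixes stored once):
  '3'-branch (3435612904, 3463931241, 34903, 34952, 3496): 24 nodes
  '8'-branch (84424629, 844253857, 84425689, 844263): 18 nodes
  '9'-branch (951641792, 9516431, 951644, 95164608, 951647, 951648336, 9516490446, 95164925): 27 nodes
Sum: 69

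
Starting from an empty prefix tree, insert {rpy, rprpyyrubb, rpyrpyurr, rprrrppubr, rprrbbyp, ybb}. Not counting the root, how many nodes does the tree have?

31

Insert word by word; a character creates a node only if that edge doesn't already exist:
  "rpy" → 3 new (r, p, y)
  "rprpyyrubb" → prefix "rp" already present; 8 new (r, p, y, y, r, u, b, b)
  "rpyrpyurr" → prefix "rpy" already present; 6 new (r, p, y, u, r, r)
  "rprrrppubr" → prefix "rpr" already present; 7 new (r, r, p, p, u, b, r)
  "rprrbbyp" → prefix "rprr" already present; 4 new (b, b, y, p)
  "ybb" → 3 new (y, b, b)
Total nodes = 3 + 8 + 6 + 7 + 4 + 3 = 31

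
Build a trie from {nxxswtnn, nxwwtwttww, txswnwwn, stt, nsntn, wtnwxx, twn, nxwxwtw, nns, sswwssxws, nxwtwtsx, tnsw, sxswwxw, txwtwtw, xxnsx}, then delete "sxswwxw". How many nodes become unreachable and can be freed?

6

Walk "sxswwxw" from the leaf back toward the root, removing each node that no remaining word uses.
The suffix "xswwxw" (6 nodes) is used only by "sxswwxw"; the node for "s" still has the child "t", so pruning stops there.
Nodes removed: 6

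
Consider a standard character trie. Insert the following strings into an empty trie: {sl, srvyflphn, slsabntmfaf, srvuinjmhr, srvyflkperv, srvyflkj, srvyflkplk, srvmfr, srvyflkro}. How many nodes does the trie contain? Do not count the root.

Trie structure (* marks end of a word):
(root)
└─ s
   ├─ l *
   │  └─ s
   │     └─ a
   │        └─ b
   │           └─ n
   │              └─ t
   │                 └─ m
   │                    └─ f
   │                       └─ a
   │                          └─ f *
   └─ r
      └─ v
         ├─ m
         │  └─ f
         │     └─ r *
         ├─ u
         │  └─ i
         │     └─ n
         │        └─ j
         │           └─ m
         │              └─ h
         │                 └─ r *
         └─ y
            └─ f
               └─ l
                  ├─ k
                  │  ├─ j *
                  │  ├─ p
                  │  │  ├─ e
                  │  │  │  └─ r
                  │  │  │     └─ v *
                  │  │  └─ l
                  │  │     └─ k *
                  │  └─ r
                  │     └─ o *
                  └─ p
                     └─ h
                        └─ n *
Counting every labelled node above: 39.

39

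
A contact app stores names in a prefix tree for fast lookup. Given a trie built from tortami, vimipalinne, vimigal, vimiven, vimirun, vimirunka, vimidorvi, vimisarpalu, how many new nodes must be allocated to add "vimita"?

Walking "vimita" from the root, the first 4 characters ("vimi") follow existing edges; "t" is the first miss.
Each of the 2 remaining characters creates one node.

2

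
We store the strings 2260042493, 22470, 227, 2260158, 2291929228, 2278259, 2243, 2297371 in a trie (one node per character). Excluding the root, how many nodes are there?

34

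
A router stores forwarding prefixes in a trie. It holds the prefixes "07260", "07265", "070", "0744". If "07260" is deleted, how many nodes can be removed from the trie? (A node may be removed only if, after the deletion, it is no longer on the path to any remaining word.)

1

After clearing the end-marker at "07260", prune upward until reaching a node still needed by another word.
The suffix "0" (1 node) is used only by "07260"; the node for "0726" still has the child "5", so pruning stops there.
Nodes removed: 1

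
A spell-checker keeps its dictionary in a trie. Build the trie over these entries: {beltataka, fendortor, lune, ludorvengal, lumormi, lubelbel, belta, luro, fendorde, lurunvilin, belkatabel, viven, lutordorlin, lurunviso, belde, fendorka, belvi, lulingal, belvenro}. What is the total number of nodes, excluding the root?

Trace insertions, counting only characters that open a new branch:
  "beltataka" → 9 new (b, e, l, t, a, t, a, k, a)
  "fendortor" → 9 new (f, e, n, d, o, r, t, o, r)
  "lune" → 4 new (l, u, n, e)
  "ludorvengal" → prefix "lu" already present; 9 new (d, o, r, v, e, n, g, a, l)
  "lumormi" → prefix "lu" already present; 5 new (m, o, r, m, i)
  "lubelbel" → prefix "lu" already present; 6 new (b, e, l, b, e, l)
  "belta" → prefix "belta" already present; 0 new (none)
  "luro" → prefix "lu" already present; 2 new (r, o)
  "fendorde" → prefix "fendor" already present; 2 new (d, e)
  "lurunvilin" → prefix "lur" already present; 7 new (u, n, v, i, l, i, n)
  "belkatabel" → prefix "bel" already present; 7 new (k, a, t, a, b, e, l)
  "viven" → 5 new (v, i, v, e, n)
  "lutordorlin" → prefix "lu" already present; 9 new (t, o, r, d, o, r, l, i, n)
  "lurunviso" → prefix "lurunvi" already present; 2 new (s, o)
  "belde" → prefix "bel" already present; 2 new (d, e)
  "fendorka" → prefix "fendor" already present; 2 new (k, a)
  "belvi" → prefix "bel" already present; 2 new (v, i)
  "lulingal" → prefix "lu" already present; 6 new (l, i, n, g, a, l)
  "belvenro" → prefix "belv" already present; 4 new (e, n, r, o)
Total nodes = 9 + 9 + 4 + 9 + 5 + 6 + 0 + 2 + 2 + 7 + 7 + 5 + 9 + 2 + 2 + 2 + 2 + 6 + 4 = 92

92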